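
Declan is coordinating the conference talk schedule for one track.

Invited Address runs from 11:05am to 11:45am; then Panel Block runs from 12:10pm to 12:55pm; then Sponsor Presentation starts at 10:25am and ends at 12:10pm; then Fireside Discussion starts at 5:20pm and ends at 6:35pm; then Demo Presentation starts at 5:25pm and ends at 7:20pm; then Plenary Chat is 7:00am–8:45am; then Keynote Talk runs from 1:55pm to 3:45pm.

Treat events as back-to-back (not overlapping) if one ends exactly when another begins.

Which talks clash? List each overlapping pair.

Sorted by start: Plenary Chat, Sponsor Presentation, Invited Address, Panel Block, Keynote Talk, Fireside Discussion, Demo Presentation.
Sponsor Presentation starts after Plenary Chat ends, so Plenary Chat has no further overlaps.
Invited Address starts before Sponsor Presentation ends → Sponsor Presentation and Invited Address overlap.
Panel Block starts exactly when Sponsor Presentation ends (back-to-back, no overlap), so Sponsor Presentation has no further overlaps.
Panel Block starts after Invited Address ends, so Invited Address has no further overlaps.
Keynote Talk starts after Panel Block ends, so Panel Block has no further overlaps.
Fireside Discussion starts after Keynote Talk ends, so Keynote Talk has no further overlaps.
Demo Presentation starts before Fireside Discussion ends → Fireside Discussion and Demo Presentation overlap.

Demo Presentation & Fireside Discussion, Invited Address & Sponsor Presentation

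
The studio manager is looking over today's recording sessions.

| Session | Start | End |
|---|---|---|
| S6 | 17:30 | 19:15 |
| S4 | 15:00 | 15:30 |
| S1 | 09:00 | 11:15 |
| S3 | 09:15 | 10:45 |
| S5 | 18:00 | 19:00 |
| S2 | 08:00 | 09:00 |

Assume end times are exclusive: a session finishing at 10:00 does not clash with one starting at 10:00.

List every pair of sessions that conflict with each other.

S1 & S3, S5 & S6

Sorted by start: S2, S1, S3, S4, S6, S5.
S1 starts exactly when S2 ends (back-to-back, no overlap) — done with S2.
S3 starts before S1 ends → S1 and S3 overlap.
S4 starts after S1 ends — done with S1.
S4 starts after S3 ends — done with S3.
S6 starts after S4 ends — done with S4.
S5 starts before S6 ends → S6 and S5 overlap.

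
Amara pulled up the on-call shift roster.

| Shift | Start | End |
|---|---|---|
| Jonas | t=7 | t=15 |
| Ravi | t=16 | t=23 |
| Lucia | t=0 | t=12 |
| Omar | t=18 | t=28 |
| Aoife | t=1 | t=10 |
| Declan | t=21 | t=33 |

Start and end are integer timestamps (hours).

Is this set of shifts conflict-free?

No

Sorted by start: Lucia, Aoife, Jonas, Ravi, Omar, Declan.
Aoife starts before Lucia ends → Lucia and Aoife overlap.
That's a conflict, so the schedule is not conflict-free.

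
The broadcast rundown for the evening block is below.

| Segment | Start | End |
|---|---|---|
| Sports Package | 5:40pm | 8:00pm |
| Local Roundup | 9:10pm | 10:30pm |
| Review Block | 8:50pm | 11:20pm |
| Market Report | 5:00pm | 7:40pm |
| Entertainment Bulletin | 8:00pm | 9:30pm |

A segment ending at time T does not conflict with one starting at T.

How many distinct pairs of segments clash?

Sorted by start: Market Report, Sports Package, Entertainment Bulletin, Review Block, Local Roundup.
Sports Package starts before Market Report ends → Market Report and Sports Package overlap.
Entertainment Bulletin starts after Market Report ends; Market Report is clear from here.
Entertainment Bulletin starts exactly when Sports Package ends (back-to-back, no overlap); Sports Package is clear from here.
Review Block starts before Entertainment Bulletin ends → Entertainment Bulletin and Review Block overlap.
Local Roundup starts before Entertainment Bulletin ends → Entertainment Bulletin and Local Roundup overlap.
Local Roundup starts before Review Block ends → Review Block and Local Roundup overlap.
Overlapping pairs: Entertainment Bulletin & Local Roundup, Entertainment Bulletin & Review Block, Local Roundup & Review Block, Market Report & Sports Package — 4 in total.

4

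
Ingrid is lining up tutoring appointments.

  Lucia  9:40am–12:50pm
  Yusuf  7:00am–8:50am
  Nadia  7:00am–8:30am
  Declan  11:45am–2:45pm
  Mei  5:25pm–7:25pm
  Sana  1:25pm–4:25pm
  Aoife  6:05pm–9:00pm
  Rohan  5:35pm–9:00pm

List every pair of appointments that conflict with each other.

Check each pair: they overlap iff neither finishes before the other starts.
Sorted by start: Nadia, Yusuf, Lucia, Declan, Sana, Mei, Rohan, Aoife.
Yusuf starts before Nadia ends → Nadia and Yusuf overlap.
Lucia starts after Nadia ends, so nothing later overlaps Nadia either.
Lucia starts after Yusuf ends, so nothing later overlaps Yusuf either.
Declan starts before Lucia ends → Lucia and Declan overlap.
Sana starts after Lucia ends, so nothing later overlaps Lucia either.
Sana starts before Declan ends → Declan and Sana overlap.
Mei starts after Declan ends, so nothing later overlaps Declan either.
Mei starts after Sana ends, so nothing later overlaps Sana either.
Rohan starts before Mei ends → Mei and Rohan overlap.
Aoife starts before Mei ends → Mei and Aoife overlap.
Aoife starts before Rohan ends → Rohan and Aoife overlap.

Aoife & Mei, Aoife & Rohan, Declan & Lucia, Declan & Sana, Mei & Rohan, Nadia & Yusuf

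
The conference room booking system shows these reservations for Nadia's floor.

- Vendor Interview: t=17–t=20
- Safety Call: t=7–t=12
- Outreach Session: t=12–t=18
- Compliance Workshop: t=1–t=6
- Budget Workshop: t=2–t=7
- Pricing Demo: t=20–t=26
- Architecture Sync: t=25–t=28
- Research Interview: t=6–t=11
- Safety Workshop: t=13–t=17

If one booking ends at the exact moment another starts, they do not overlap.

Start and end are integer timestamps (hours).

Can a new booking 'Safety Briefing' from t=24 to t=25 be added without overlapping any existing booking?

Compliance Workshop: ends t=6 at or before Safety Briefing starts t=24 → clear.
Budget Workshop: ends t=7 at or before Safety Briefing starts t=24 → clear.
Research Interview: ends t=11 at or before Safety Briefing starts t=24 → clear.
Safety Call: ends t=12 at or before Safety Briefing starts t=24 → clear.
Outreach Session: ends t=18 at or before Safety Briefing starts t=24 → clear.
Safety Workshop: ends t=17 at or before Safety Briefing starts t=24 → clear.
Vendor Interview: ends t=20 at or before Safety Briefing starts t=24 → clear.
Pricing Demo: starts t=20 before Safety Briefing ends t=25, and ends t=26 after Safety Briefing starts t=24 → overlap.
Architecture Sync: starts t=25 at or after Safety Briefing ends t=25 → clear.
Safety Briefing overlaps Pricing Demo.

No — it overlaps Pricing Demo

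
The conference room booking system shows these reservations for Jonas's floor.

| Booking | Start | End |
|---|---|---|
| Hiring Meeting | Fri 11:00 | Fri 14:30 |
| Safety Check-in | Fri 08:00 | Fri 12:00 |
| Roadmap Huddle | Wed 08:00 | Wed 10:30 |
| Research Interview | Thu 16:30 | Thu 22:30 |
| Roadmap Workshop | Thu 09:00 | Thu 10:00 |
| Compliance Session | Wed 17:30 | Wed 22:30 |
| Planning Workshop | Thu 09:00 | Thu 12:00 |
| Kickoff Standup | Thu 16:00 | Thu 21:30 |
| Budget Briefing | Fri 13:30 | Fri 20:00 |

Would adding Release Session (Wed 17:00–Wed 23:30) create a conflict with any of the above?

Yes — it overlaps Compliance Session

Roadmap Huddle: ends Wed 10:30 at or before Release Session starts Wed 17:00 → clear.
Compliance Session: starts Wed 17:30 before Release Session ends Wed 23:30, and ends Wed 22:30 after Release Session starts Wed 17:00 → overlap.
Roadmap Workshop: starts Thu 09:00 at or after Release Session ends Wed 23:30 → clear.
Planning Workshop: starts Thu 09:00 at or after Release Session ends Wed 23:30 → clear.
Kickoff Standup: starts Thu 16:00 at or after Release Session ends Wed 23:30 → clear.
Research Interview: starts Thu 16:30 at or after Release Session ends Wed 23:30 → clear.
Safety Check-in: starts Fri 08:00 at or after Release Session ends Wed 23:30 → clear.
Hiring Meeting: starts Fri 11:00 at or after Release Session ends Wed 23:30 → clear.
Budget Briefing: starts Fri 13:30 at or after Release Session ends Wed 23:30 → clear.
Release Session overlaps Compliance Session.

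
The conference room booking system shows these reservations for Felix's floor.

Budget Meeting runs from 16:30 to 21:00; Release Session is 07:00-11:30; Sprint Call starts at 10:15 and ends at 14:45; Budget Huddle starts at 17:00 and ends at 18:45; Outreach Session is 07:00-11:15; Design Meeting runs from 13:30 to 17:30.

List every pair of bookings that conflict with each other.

Check each pair: they overlap iff neither finishes before the other starts.
Sorted by start: Outreach Session, Release Session, Sprint Call, Design Meeting, Budget Meeting, Budget Huddle.
Release Session starts before Outreach Session ends → Outreach Session and Release Session overlap.
Sprint Call starts before Outreach Session ends → Outreach Session and Sprint Call overlap.
Design Meeting starts after Outreach Session ends; Outreach Session is clear from here.
Sprint Call starts before Release Session ends → Release Session and Sprint Call overlap.
Design Meeting starts after Release Session ends; Release Session is clear from here.
Design Meeting starts before Sprint Call ends → Sprint Call and Design Meeting overlap.
Budget Meeting starts after Sprint Call ends; Sprint Call is clear from here.
Budget Meeting starts before Design Meeting ends → Design Meeting and Budget Meeting overlap.
Budget Huddle starts before Design Meeting ends → Design Meeting and Budget Huddle overlap.
Budget Huddle starts before Budget Meeting ends → Budget Meeting and Budget Huddle overlap.

Budget Huddle & Budget Meeting, Budget Huddle & Design Meeting, Budget Meeting & Design Meeting, Design Meeting & Sprint Call, Outreach Session & Release Session, Outreach Session & Sprint Call, Release Session & Sprint Call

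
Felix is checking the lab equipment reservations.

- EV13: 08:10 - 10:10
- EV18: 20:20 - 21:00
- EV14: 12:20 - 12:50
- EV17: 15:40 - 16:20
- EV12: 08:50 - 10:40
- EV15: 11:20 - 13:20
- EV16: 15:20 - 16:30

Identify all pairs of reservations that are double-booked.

EV12 & EV13, EV14 & EV15, EV16 & EV17

Sorted by start: EV13, EV12, EV15, EV14, EV16, EV17, EV18.
EV12 starts before EV13 ends → EV13 and EV12 overlap.
EV15 starts after EV13 ends, so EV13 has no further overlaps.
EV15 starts after EV12 ends, so EV12 has no further overlaps.
EV14 starts before EV15 ends → EV15 and EV14 overlap.
EV16 starts after EV15 ends, so EV15 has no further overlaps.
EV16 starts after EV14 ends, so EV14 has no further overlaps.
EV17 starts before EV16 ends → EV16 and EV17 overlap.
EV18 starts after EV16 ends.
EV18 starts after EV17 ends.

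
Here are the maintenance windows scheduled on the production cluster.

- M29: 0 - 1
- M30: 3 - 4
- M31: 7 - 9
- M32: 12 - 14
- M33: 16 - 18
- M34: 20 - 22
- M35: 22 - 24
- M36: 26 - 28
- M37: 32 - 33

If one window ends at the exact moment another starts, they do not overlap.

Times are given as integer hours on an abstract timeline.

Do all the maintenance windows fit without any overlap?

Yes

Two intervals overlap when each starts before the other ends.
Sorted by start: M29, M30, M31, M32, M33, M34, M35, M36, M37.
M30 starts after M29 ends, so M29 has no further overlaps.
M31 starts after M30 ends, so M30 has no further overlaps.
M32 starts after M31 ends, so M31 has no further overlaps.
M33 starts after M32 ends, so M32 has no further overlaps.
M34 starts after M33 ends, so M33 has no further overlaps.
M35 starts exactly when M34 ends (back-to-back, no overlap), so M34 has no further overlaps.
M36 starts after M35 ends, so M35 has no further overlaps.
M37 starts after M36 ends.
Every pair is clear; the schedule has no overlaps.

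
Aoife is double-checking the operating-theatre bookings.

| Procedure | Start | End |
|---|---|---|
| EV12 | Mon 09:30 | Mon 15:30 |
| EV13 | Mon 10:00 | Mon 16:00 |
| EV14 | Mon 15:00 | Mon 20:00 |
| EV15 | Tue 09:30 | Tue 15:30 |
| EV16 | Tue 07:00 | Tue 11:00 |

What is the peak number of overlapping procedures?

3

Sweep the timeline, counting +1 at each start and −1 at each end (ends before starts at a tie):
Mon 09:30 start EV12 → 1
Mon 10:00 start EV13 → 2
Mon 15:00 start EV14 → 3
Mon 15:30 end EV12 → 2
Mon 16:00 end EV13 → 1
Mon 20:00 end EV14 → 0
Tue 07:00 start EV16 → 1
Tue 09:30 start EV15 → 2
Tue 11:00 end EV16 → 1
Tue 15:30 end EV15 → 0
Peak is 3, at Mon 15:00 (EV12, EV13, EV14).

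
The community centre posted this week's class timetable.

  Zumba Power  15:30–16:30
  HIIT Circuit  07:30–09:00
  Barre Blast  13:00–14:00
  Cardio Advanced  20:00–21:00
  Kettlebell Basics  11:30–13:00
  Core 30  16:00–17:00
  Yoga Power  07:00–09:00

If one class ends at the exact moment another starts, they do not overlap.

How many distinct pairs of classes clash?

2

Sorted by start: Yoga Power, HIIT Circuit, Kettlebell Basics, Barre Blast, Zumba Power, Core 30, Cardio Advanced.
HIIT Circuit starts before Yoga Power ends → Yoga Power and HIIT Circuit overlap.
Kettlebell Basics starts after Yoga Power ends, so nothing later overlaps Yoga Power either.
Kettlebell Basics starts after HIIT Circuit ends, so nothing later overlaps HIIT Circuit either.
Barre Blast starts exactly when Kettlebell Basics ends (back-to-back, no overlap), so nothing later overlaps Kettlebell Basics either.
Zumba Power starts after Barre Blast ends, so nothing later overlaps Barre Blast either.
Core 30 starts before Zumba Power ends → Zumba Power and Core 30 overlap.
Cardio Advanced starts after Zumba Power ends.
Cardio Advanced starts after Core 30 ends.
Overlapping pairs: Core 30 & Zumba Power, HIIT Circuit & Yoga Power — 2 in total.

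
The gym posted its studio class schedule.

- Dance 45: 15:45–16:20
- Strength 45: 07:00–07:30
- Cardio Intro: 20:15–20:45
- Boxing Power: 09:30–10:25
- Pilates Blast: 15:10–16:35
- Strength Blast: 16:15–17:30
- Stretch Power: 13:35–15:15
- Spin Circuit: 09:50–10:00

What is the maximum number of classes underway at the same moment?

3

Walk through starts and ends in time order (an end at T is processed before a start at T):
07:00 start Strength 45 → 1
07:30 end Strength 45 → 0
09:30 start Boxing Power → 1
09:50 start Spin Circuit → 2
10:00 end Spin Circuit → 1
10:25 end Boxing Power → 0
13:35 start Stretch Power → 1
15:10 start Pilates Blast → 2
15:15 end Stretch Power → 1
15:45 start Dance 45 → 2
16:15 start Strength Blast → 3
16:20 end Dance 45 → 2
16:35 end Pilates Blast → 1
17:30 end Strength Blast → 0
20:15 start Cardio Intro → 1
20:45 end Cardio Intro → 0
Peak is 3, at 16:15 (Dance 45, Pilates Blast, Strength Blast).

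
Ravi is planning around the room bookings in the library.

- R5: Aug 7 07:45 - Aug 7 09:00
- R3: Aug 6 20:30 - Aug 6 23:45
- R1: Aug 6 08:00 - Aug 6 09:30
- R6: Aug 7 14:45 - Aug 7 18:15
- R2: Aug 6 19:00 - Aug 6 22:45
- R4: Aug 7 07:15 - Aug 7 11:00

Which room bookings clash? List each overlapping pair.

Sorted by start: R1, R2, R3, R4, R5, R6.
R2 starts after R1 ends, so nothing later overlaps R1 either.
R3 starts before R2 ends → R2 and R3 overlap.
R4 starts after R2 ends, so nothing later overlaps R2 either.
R4 starts after R3 ends, so nothing later overlaps R3 either.
R5 starts before R4 ends → R4 and R5 overlap.
R6 starts after R4 ends.
R6 starts after R5 ends.

R2 & R3, R4 & R5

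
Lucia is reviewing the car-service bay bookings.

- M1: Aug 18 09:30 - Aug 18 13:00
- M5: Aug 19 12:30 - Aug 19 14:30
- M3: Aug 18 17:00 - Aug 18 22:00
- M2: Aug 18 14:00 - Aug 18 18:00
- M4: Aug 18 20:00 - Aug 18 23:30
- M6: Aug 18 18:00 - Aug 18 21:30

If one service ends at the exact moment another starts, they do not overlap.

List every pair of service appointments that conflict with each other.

M2 & M3, M3 & M4, M3 & M6, M4 & M6

Check each pair: they overlap iff neither finishes before the other starts.
Sorted by start: M1, M2, M3, M6, M4, M5.
M2 starts after M1 ends; M1 is clear from here.
M3 starts before M2 ends → M2 and M3 overlap.
M6 starts exactly when M2 ends (back-to-back, no overlap); M2 is clear from here.
M6 starts before M3 ends → M3 and M6 overlap.
M4 starts before M3 ends → M3 and M4 overlap.
M5 starts after M3 ends.
M4 starts before M6 ends → M6 and M4 overlap.
M5 starts after M6 ends.
M5 starts after M4 ends.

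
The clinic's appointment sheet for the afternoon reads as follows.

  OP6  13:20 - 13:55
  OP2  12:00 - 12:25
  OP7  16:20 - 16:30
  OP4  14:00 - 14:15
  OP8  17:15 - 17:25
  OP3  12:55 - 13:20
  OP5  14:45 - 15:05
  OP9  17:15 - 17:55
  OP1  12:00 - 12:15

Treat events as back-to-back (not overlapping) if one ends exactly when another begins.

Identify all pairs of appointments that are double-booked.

OP1 & OP2, OP8 & OP9

Sorted by start: OP1, OP2, OP3, OP6, OP4, OP5, OP7, OP8, OP9.
OP2 starts before OP1 ends → OP1 and OP2 overlap.
OP3 starts after OP1 ends, so OP1 has no further overlaps.
OP3 starts after OP2 ends, so OP2 has no further overlaps.
OP6 starts exactly when OP3 ends (back-to-back, no overlap), so OP3 has no further overlaps.
OP4 starts after OP6 ends, so OP6 has no further overlaps.
OP5 starts after OP4 ends, so OP4 has no further overlaps.
OP7 starts after OP5 ends, so OP5 has no further overlaps.
OP8 starts after OP7 ends, so OP7 has no further overlaps.
OP9 starts before OP8 ends → OP8 and OP9 overlap.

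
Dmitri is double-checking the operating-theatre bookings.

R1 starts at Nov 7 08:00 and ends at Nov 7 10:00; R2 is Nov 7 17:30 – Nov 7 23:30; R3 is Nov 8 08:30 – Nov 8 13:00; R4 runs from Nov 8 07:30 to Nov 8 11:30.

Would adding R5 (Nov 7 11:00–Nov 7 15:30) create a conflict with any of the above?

No — it doesn't clash with anything

R1: ends Nov 7 10:00 at or before R5 starts Nov 7 11:00 → clear.
R2: starts Nov 7 17:30 at or after R5 ends Nov 7 15:30 → clear.
R4: starts Nov 8 07:30 at or after R5 ends Nov 7 15:30 → clear.
R3: starts Nov 8 08:30 at or after R5 ends Nov 7 15:30 → clear.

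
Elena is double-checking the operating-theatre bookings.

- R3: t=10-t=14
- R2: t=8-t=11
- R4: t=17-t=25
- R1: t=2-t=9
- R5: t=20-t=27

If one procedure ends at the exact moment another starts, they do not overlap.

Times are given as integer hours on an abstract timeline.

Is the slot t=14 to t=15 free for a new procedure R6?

Yes — the slot is free

R1: ends t=9 at or before R6 starts t=14 → clear.
R2: ends t=11 at or before R6 starts t=14 → clear.
R3: ends t=14 at or before R6 starts t=14 → clear.
R4: starts t=17 at or after R6 ends t=15 → clear.
R5: starts t=20 at or after R6 ends t=15 → clear.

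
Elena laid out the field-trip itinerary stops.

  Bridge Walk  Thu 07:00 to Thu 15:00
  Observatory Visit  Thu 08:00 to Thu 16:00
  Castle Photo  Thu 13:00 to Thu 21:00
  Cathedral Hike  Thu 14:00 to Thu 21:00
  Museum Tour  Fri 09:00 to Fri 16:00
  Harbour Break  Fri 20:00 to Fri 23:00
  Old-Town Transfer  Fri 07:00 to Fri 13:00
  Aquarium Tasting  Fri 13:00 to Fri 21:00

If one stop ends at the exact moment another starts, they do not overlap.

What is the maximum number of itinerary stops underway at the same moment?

4

Sort all start/end points and keep a running count:
Thu 07:00 start Bridge Walk → 1
Thu 08:00 start Observatory Visit → 2
Thu 13:00 start Castle Photo → 3
Thu 14:00 start Cathedral Hike → 4
Thu 15:00 end Bridge Walk → 3
Thu 16:00 end Observatory Visit → 2
Thu 21:00 end Castle Photo → 1
Thu 21:00 end Cathedral Hike → 0
Fri 07:00 start Old-Town Transfer → 1
Fri 09:00 start Museum Tour → 2
Fri 13:00 end Old-Town Transfer → 1
Fri 13:00 start Aquarium Tasting → 2
Fri 16:00 end Museum Tour → 1
Fri 20:00 start Harbour Break → 2
Fri 21:00 end Aquarium Tasting → 1
Fri 23:00 end Harbour Break → 0
Peak is 4, at Thu 14:00 (Bridge Walk, Castle Photo, Cathedral Hike, Observatory Visit).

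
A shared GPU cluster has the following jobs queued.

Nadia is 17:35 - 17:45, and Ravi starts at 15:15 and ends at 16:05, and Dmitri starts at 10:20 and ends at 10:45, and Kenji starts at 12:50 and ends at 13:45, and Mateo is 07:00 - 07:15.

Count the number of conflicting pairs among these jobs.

Sorted by start: Mateo, Dmitri, Kenji, Ravi, Nadia.
Dmitri starts after Mateo ends — done with Mateo.
Kenji starts after Dmitri ends — done with Dmitri.
Ravi starts after Kenji ends — done with Kenji.
Nadia starts after Ravi ends.
No pair overlaps.

0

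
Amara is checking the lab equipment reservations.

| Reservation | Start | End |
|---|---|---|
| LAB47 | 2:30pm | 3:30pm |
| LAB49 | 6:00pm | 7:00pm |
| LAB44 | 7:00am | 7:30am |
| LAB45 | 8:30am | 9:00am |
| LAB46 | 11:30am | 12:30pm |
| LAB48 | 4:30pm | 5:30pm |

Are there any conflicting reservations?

No

Sorted by start: LAB44, LAB45, LAB46, LAB47, LAB48, LAB49.
LAB45 starts after LAB44 ends, so nothing later overlaps LAB44 either.
LAB46 starts after LAB45 ends, so nothing later overlaps LAB45 either.
LAB47 starts after LAB46 ends, so nothing later overlaps LAB46 either.
LAB48 starts after LAB47 ends, so nothing later overlaps LAB47 either.
LAB49 starts after LAB48 ends.
Every pair is clear; the schedule has no overlaps.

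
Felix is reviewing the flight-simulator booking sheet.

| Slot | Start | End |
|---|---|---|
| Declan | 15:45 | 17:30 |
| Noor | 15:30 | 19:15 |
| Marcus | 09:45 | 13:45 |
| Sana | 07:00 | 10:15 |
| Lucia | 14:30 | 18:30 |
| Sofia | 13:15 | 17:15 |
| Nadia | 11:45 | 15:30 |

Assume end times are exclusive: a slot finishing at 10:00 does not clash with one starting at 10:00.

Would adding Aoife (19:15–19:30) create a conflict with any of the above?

Sana: ends 10:15 at or before Aoife starts 19:15 → clear.
Marcus: ends 13:45 at or before Aoife starts 19:15 → clear.
Nadia: ends 15:30 at or before Aoife starts 19:15 → clear.
Sofia: ends 17:15 at or before Aoife starts 19:15 → clear.
Lucia: ends 18:30 at or before Aoife starts 19:15 → clear.
Noor: ends 19:15 at or before Aoife starts 19:15 → clear.
Declan: ends 17:30 at or before Aoife starts 19:15 → clear.

No — it doesn't clash with anything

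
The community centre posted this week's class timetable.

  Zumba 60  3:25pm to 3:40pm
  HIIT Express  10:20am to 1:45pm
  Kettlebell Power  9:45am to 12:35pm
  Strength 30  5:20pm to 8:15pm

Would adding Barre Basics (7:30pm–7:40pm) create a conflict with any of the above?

Yes — it overlaps Strength 30

Kettlebell Power: ends 12:35pm at or before Barre Basics starts 7:30pm → clear.
HIIT Express: ends 1:45pm at or before Barre Basics starts 7:30pm → clear.
Zumba 60: ends 3:40pm at or before Barre Basics starts 7:30pm → clear.
Strength 30: starts 5:20pm before Barre Basics ends 7:40pm, and ends 8:15pm after Barre Basics starts 7:30pm → overlap.
Barre Basics overlaps Strength 30.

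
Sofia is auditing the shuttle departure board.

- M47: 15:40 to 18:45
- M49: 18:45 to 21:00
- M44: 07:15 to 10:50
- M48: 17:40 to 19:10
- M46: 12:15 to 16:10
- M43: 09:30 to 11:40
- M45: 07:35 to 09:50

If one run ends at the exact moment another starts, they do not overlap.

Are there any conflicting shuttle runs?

Check each pair: they overlap iff neither finishes before the other starts.
Sorted by start: M44, M45, M43, M46, M47, M48, M49.
M45 starts before M44 ends → M44 and M45 overlap.
That's a conflict, so the schedule is not conflict-free.

Yes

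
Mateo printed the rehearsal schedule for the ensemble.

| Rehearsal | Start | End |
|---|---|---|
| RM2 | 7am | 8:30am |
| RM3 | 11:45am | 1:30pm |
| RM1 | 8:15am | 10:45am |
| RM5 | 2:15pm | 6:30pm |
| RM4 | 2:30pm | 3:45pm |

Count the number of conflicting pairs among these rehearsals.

Sorted by start: RM2, RM1, RM3, RM5, RM4.
RM1 starts before RM2 ends → RM2 and RM1 overlap.
RM3 starts after RM2 ends; RM2 is clear from here.
RM3 starts after RM1 ends; RM1 is clear from here.
RM5 starts after RM3 ends; RM3 is clear from here.
RM4 starts before RM5 ends → RM5 and RM4 overlap.
Overlapping pairs: RM1 & RM2, RM4 & RM5 — 2 in total.

2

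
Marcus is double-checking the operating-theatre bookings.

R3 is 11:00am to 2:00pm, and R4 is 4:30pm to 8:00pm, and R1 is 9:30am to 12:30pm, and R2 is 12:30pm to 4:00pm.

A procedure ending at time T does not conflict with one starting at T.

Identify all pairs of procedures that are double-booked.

Sorted by start: R1, R3, R2, R4.
R3 starts before R1 ends → R1 and R3 overlap.
R2 starts exactly when R1 ends (back-to-back, no overlap), so nothing later overlaps R1 either.
R2 starts before R3 ends → R3 and R2 overlap.
R4 starts after R3 ends.
R4 starts after R2 ends.

R1 & R3, R2 & R3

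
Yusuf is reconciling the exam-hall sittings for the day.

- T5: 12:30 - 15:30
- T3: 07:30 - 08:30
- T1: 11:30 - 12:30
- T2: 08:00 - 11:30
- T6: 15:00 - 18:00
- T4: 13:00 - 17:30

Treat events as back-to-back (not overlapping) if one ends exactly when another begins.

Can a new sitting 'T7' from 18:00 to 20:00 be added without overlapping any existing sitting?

Yes — the slot is free

T3: ends 08:30 at or before T7 starts 18:00 → clear.
T2: ends 11:30 at or before T7 starts 18:00 → clear.
T1: ends 12:30 at or before T7 starts 18:00 → clear.
T5: ends 15:30 at or before T7 starts 18:00 → clear.
T4: ends 17:30 at or before T7 starts 18:00 → clear.
T6: ends 18:00 at or before T7 starts 18:00 → clear.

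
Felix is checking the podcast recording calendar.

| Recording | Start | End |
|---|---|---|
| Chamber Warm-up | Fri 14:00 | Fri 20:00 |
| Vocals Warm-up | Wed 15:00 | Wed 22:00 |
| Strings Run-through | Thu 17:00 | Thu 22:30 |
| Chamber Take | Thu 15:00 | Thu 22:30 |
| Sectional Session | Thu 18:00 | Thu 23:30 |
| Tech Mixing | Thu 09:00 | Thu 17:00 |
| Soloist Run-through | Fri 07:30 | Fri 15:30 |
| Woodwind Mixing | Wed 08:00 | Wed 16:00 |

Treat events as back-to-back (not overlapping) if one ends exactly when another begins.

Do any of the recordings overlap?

Check each pair: they overlap iff neither finishes before the other starts.
Sorted by start: Woodwind Mixing, Vocals Warm-up, Tech Mixing, Chamber Take, Strings Run-through, Sectional Session, Soloist Run-through, Chamber Warm-up.
Vocals Warm-up starts before Woodwind Mixing ends → Woodwind Mixing and Vocals Warm-up overlap.
That's a conflict, so the schedule is not conflict-free.

Yes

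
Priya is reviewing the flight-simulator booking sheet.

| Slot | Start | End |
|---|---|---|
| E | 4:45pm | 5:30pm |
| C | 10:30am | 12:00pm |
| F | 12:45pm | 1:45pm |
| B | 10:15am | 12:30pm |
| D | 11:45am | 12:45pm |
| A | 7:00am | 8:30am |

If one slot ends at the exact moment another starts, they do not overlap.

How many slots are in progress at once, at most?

3

Sort all start/end points and keep a running count:
7:00am start A → 1
8:30am end A → 0
10:15am start B → 1
10:30am start C → 2
11:45am start D → 3
12:00pm end C → 2
12:30pm end B → 1
12:45pm end D → 0
12:45pm start F → 1
1:45pm end F → 0
4:45pm start E → 1
5:30pm end E → 0
Peak is 3, at 11:45am (B, C, D).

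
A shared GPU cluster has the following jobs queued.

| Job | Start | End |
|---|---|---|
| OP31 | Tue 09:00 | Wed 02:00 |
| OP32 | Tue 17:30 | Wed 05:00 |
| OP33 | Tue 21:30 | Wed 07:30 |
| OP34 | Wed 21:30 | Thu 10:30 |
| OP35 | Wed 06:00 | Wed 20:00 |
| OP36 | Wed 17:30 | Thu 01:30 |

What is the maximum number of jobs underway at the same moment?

3

Sort all start/end points and keep a running count:
Tue 09:00 start OP31 → 1
Tue 17:30 start OP32 → 2
Tue 21:30 start OP33 → 3
Wed 02:00 end OP31 → 2
Wed 05:00 end OP32 → 1
Wed 06:00 start OP35 → 2
Wed 07:30 end OP33 → 1
Wed 17:30 start OP36 → 2
Wed 20:00 end OP35 → 1
Wed 21:30 start OP34 → 2
Thu 01:30 end OP36 → 1
Thu 10:30 end OP34 → 0
Peak is 3, at Tue 21:30 (OP31, OP32, OP33).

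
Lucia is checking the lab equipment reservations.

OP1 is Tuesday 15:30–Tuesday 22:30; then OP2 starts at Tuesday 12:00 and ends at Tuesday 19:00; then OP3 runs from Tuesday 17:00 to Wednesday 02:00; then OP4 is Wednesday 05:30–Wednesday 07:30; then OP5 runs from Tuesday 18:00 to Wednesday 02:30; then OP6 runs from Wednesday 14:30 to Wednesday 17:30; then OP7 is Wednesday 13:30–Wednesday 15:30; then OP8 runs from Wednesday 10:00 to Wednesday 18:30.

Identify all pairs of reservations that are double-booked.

Two intervals overlap when each starts before the other ends.
Sorted by start: OP2, OP1, OP3, OP5, OP4, OP8, OP7, OP6.
OP1 starts before OP2 ends → OP2 and OP1 overlap.
OP3 starts before OP2 ends → OP2 and OP3 overlap.
OP5 starts before OP2 ends → OP2 and OP5 overlap.
OP4 starts after OP2 ends — done with OP2.
OP3 starts before OP1 ends → OP1 and OP3 overlap.
OP5 starts before OP1 ends → OP1 and OP5 overlap.
OP4 starts after OP1 ends — done with OP1.
OP5 starts before OP3 ends → OP3 and OP5 overlap.
OP4 starts after OP3 ends — done with OP3.
OP4 starts after OP5 ends — done with OP5.
OP8 starts after OP4 ends — done with OP4.
OP7 starts before OP8 ends → OP8 and OP7 overlap.
OP6 starts before OP8 ends → OP8 and OP6 overlap.
OP6 starts before OP7 ends → OP7 and OP6 overlap.

OP1 & OP2, OP1 & OP3, OP1 & OP5, OP2 & OP3, OP2 & OP5, OP3 & OP5, OP6 & OP7, OP6 & OP8, OP7 & OP8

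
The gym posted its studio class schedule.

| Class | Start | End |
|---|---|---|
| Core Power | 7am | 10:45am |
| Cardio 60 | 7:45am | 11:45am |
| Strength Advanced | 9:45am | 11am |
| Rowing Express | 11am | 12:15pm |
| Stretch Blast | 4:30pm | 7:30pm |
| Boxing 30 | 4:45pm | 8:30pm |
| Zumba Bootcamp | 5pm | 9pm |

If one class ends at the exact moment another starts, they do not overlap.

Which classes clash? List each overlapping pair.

Boxing 30 & Stretch Blast, Boxing 30 & Zumba Bootcamp, Cardio 60 & Core Power, Cardio 60 & Rowing Express, Cardio 60 & Strength Advanced, Core Power & Strength Advanced, Stretch Blast & Zumba Bootcamp

Check each pair: they overlap iff neither finishes before the other starts.
Sorted by start: Core Power, Cardio 60, Strength Advanced, Rowing Express, Stretch Blast, Boxing 30, Zumba Bootcamp.
Cardio 60 starts before Core Power ends → Core Power and Cardio 60 overlap.
Strength Advanced starts before Core Power ends → Core Power and Strength Advanced overlap.
Rowing Express starts after Core Power ends, so nothing later overlaps Core Power either.
Strength Advanced starts before Cardio 60 ends → Cardio 60 and Strength Advanced overlap.
Rowing Express starts before Cardio 60 ends → Cardio 60 and Rowing Express overlap.
Stretch Blast starts after Cardio 60 ends, so nothing later overlaps Cardio 60 either.
Rowing Express starts exactly when Strength Advanced ends (back-to-back, no overlap), so nothing later overlaps Strength Advanced either.
Stretch Blast starts after Rowing Express ends, so nothing later overlaps Rowing Express either.
Boxing 30 starts before Stretch Blast ends → Stretch Blast and Boxing 30 overlap.
Zumba Bootcamp starts before Stretch Blast ends → Stretch Blast and Zumba Bootcamp overlap.
Zumba Bootcamp starts before Boxing 30 ends → Boxing 30 and Zumba Bootcamp overlap.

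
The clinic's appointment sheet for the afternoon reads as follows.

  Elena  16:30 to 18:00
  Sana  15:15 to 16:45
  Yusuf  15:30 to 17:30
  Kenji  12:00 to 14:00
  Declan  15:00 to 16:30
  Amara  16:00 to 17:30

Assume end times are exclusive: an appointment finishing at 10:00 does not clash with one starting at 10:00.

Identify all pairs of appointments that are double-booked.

Sorted by start: Kenji, Declan, Sana, Yusuf, Amara, Elena.
Declan starts after Kenji ends, so Kenji has no further overlaps.
Sana starts before Declan ends → Declan and Sana overlap.
Yusuf starts before Declan ends → Declan and Yusuf overlap.
Amara starts before Declan ends → Declan and Amara overlap.
Elena starts exactly when Declan ends (back-to-back, no overlap).
Yusuf starts before Sana ends → Sana and Yusuf overlap.
Amara starts before Sana ends → Sana and Amara overlap.
Elena starts before Sana ends → Sana and Elena overlap.
Amara starts before Yusuf ends → Yusuf and Amara overlap.
Elena starts before Yusuf ends → Yusuf and Elena overlap.
Elena starts before Amara ends → Amara and Elena overlap.

Amara & Declan, Amara & Elena, Amara & Sana, Amara & Yusuf, Declan & Sana, Declan & Yusuf, Elena & Sana, Elena & Yusuf, Sana & Yusuf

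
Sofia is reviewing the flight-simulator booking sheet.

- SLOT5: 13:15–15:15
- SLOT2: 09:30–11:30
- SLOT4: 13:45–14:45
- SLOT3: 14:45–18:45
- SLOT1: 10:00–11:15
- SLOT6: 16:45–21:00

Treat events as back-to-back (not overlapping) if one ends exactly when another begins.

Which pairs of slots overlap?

Check each pair: they overlap iff neither finishes before the other starts.
Sorted by start: SLOT2, SLOT1, SLOT5, SLOT4, SLOT3, SLOT6.
SLOT1 starts before SLOT2 ends → SLOT2 and SLOT1 overlap.
SLOT5 starts after SLOT2 ends; SLOT2 is clear from here.
SLOT5 starts after SLOT1 ends; SLOT1 is clear from here.
SLOT4 starts before SLOT5 ends → SLOT5 and SLOT4 overlap.
SLOT3 starts before SLOT5 ends → SLOT5 and SLOT3 overlap.
SLOT6 starts after SLOT5 ends.
SLOT3 starts exactly when SLOT4 ends (back-to-back, no overlap); SLOT4 is clear from here.
SLOT6 starts before SLOT3 ends → SLOT3 and SLOT6 overlap.

SLOT1 & SLOT2, SLOT3 & SLOT5, SLOT3 & SLOT6, SLOT4 & SLOT5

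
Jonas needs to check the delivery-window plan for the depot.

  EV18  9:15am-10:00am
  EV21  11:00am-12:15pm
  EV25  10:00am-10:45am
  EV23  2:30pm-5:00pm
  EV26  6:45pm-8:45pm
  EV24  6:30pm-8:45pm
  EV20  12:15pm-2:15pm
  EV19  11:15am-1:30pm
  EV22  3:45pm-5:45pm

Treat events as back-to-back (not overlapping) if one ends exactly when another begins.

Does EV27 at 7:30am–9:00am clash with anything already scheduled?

EV18: starts 9:15am at or after EV27 ends 9:00am → clear.
EV25: starts 10:00am at or after EV27 ends 9:00am → clear.
EV21: starts 11:00am at or after EV27 ends 9:00am → clear.
EV19: starts 11:15am at or after EV27 ends 9:00am → clear.
EV20: starts 12:15pm at or after EV27 ends 9:00am → clear.
EV23: starts 2:30pm at or after EV27 ends 9:00am → clear.
EV22: starts 3:45pm at or after EV27 ends 9:00am → clear.
EV24: starts 6:30pm at or after EV27 ends 9:00am → clear.
EV26: starts 6:45pm at or after EV27 ends 9:00am → clear.

No — it doesn't clash with anything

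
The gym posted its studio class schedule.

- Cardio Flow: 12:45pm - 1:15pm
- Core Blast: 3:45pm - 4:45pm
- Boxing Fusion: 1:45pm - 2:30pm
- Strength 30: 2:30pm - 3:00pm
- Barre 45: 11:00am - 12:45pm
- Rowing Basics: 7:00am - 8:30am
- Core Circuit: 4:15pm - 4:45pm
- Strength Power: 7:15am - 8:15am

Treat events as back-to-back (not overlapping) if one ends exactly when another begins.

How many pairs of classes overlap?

Sorted by start: Rowing Basics, Strength Power, Barre 45, Cardio Flow, Boxing Fusion, Strength 30, Core Blast, Core Circuit.
Strength Power starts before Rowing Basics ends → Rowing Basics and Strength Power overlap.
Barre 45 starts after Rowing Basics ends, so Rowing Basics has no further overlaps.
Barre 45 starts after Strength Power ends, so Strength Power has no further overlaps.
Cardio Flow starts exactly when Barre 45 ends (back-to-back, no overlap), so Barre 45 has no further overlaps.
Boxing Fusion starts after Cardio Flow ends, so Cardio Flow has no further overlaps.
Strength 30 starts exactly when Boxing Fusion ends (back-to-back, no overlap), so Boxing Fusion has no further overlaps.
Core Blast starts after Strength 30 ends, so Strength 30 has no further overlaps.
Core Circuit starts before Core Blast ends → Core Blast and Core Circuit overlap.
Overlapping pairs: Core Blast & Core Circuit, Rowing Basics & Strength Power — 2 in total.

2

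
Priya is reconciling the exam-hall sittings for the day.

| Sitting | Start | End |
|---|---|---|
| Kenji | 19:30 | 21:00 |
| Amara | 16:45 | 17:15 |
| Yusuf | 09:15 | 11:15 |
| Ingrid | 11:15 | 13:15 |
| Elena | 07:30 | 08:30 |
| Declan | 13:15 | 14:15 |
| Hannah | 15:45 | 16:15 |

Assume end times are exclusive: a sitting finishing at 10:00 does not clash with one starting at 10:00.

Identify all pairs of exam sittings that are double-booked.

no overlapping pairs

Sorted by start: Elena, Yusuf, Ingrid, Declan, Hannah, Amara, Kenji.
Yusuf starts after Elena ends, so Elena has no further overlaps.
Ingrid starts exactly when Yusuf ends (back-to-back, no overlap), so Yusuf has no further overlaps.
Declan starts exactly when Ingrid ends (back-to-back, no overlap), so Ingrid has no further overlaps.
Hannah starts after Declan ends, so Declan has no further overlaps.
Amara starts after Hannah ends, so Hannah has no further overlaps.
Kenji starts after Amara ends.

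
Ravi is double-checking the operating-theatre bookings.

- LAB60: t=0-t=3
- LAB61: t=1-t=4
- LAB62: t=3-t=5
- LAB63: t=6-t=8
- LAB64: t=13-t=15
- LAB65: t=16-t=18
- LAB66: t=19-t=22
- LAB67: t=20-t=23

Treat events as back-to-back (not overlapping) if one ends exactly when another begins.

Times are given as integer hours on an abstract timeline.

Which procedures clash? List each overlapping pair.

Check each pair: they overlap iff neither finishes before the other starts.
Sorted by start: LAB60, LAB61, LAB62, LAB63, LAB64, LAB65, LAB66, LAB67.
LAB61 starts before LAB60 ends → LAB60 and LAB61 overlap.
LAB62 starts exactly when LAB60 ends (back-to-back, no overlap); LAB60 is clear from here.
LAB62 starts before LAB61 ends → LAB61 and LAB62 overlap.
LAB63 starts after LAB61 ends; LAB61 is clear from here.
LAB63 starts after LAB62 ends; LAB62 is clear from here.
LAB64 starts after LAB63 ends; LAB63 is clear from here.
LAB65 starts after LAB64 ends; LAB64 is clear from here.
LAB66 starts after LAB65 ends; LAB65 is clear from here.
LAB67 starts before LAB66 ends → LAB66 and LAB67 overlap.

LAB60 & LAB61, LAB61 & LAB62, LAB66 & LAB67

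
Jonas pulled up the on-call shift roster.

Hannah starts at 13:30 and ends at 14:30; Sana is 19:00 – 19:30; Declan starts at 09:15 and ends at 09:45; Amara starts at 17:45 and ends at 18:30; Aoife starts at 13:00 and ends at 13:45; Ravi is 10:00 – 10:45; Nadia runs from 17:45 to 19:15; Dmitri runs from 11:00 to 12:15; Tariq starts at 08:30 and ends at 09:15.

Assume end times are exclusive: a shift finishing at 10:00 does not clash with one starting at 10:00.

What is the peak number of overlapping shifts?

2

Sort all start/end points and keep a running count:
08:30 start Tariq → 1
09:15 end Tariq → 0
09:15 start Declan → 1
09:45 end Declan → 0
10:00 start Ravi → 1
10:45 end Ravi → 0
11:00 start Dmitri → 1
12:15 end Dmitri → 0
13:00 start Aoife → 1
13:30 start Hannah → 2
13:45 end Aoife → 1
14:30 end Hannah → 0
17:45 start Amara → 1
17:45 start Nadia → 2
18:30 end Amara → 1
19:00 start Sana → 2
19:15 end Nadia → 1
19:30 end Sana → 0
Peak is 2, at 13:30 (Aoife, Hannah).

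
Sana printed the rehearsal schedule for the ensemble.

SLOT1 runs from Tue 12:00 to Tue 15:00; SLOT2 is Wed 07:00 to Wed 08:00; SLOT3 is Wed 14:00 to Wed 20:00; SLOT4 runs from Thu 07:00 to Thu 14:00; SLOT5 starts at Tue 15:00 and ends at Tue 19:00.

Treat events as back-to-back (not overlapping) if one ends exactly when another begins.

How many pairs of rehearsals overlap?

0

Sorted by start: SLOT1, SLOT5, SLOT2, SLOT3, SLOT4.
SLOT5 starts exactly when SLOT1 ends (back-to-back, no overlap) — done with SLOT1.
SLOT2 starts after SLOT5 ends — done with SLOT5.
SLOT3 starts after SLOT2 ends — done with SLOT2.
SLOT4 starts after SLOT3 ends.
No pair overlaps.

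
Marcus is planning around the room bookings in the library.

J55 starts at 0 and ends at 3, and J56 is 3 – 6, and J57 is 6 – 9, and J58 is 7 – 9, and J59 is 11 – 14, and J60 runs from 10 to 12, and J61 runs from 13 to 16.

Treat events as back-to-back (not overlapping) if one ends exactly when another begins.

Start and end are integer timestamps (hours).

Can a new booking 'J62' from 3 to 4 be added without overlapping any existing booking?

J55: ends 3 at or before J62 starts 3 → clear.
J56: starts 3 before J62 ends 4, and ends 6 after J62 starts 3 → overlap.
J57: starts 6 at or after J62 ends 4 → clear.
J58: starts 7 at or after J62 ends 4 → clear.
J60: starts 10 at or after J62 ends 4 → clear.
J59: starts 11 at or after J62 ends 4 → clear.
J61: starts 13 at or after J62 ends 4 → clear.
J62 overlaps J56.

No — it overlaps J56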